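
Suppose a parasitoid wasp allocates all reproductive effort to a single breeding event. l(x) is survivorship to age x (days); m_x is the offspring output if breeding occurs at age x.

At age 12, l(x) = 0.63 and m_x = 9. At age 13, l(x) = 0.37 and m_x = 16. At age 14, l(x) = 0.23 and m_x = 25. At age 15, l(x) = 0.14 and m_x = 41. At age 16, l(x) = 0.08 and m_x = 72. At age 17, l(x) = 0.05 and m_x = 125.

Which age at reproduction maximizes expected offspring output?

Expected offspring if breeding at age x = l(x) × m_x:
  age 12: 0.63 × 9 = 5.670
  age 13: 0.37 × 16 = 5.920
  age 14: 0.23 × 25 = 5.750
  age 15: 0.14 × 41 = 5.740
  age 16: 0.08 × 72 = 5.760
  age 17: 0.05 × 125 = 6.250
Maximum at age 17 (6.250).

17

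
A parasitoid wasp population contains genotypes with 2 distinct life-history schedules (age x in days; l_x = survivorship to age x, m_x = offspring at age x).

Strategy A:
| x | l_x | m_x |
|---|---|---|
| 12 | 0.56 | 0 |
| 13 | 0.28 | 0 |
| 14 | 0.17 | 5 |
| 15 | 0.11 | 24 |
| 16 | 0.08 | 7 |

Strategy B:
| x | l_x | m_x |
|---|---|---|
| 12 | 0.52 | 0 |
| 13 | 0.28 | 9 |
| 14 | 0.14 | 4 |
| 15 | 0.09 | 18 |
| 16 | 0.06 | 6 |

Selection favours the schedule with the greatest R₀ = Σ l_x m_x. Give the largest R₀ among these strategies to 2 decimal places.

Strategy A: R₀ = 0.56×0 + 0.28×0 + 0.17×5 + 0.11×24 + 0.08×7 = 4.0500
Strategy B: R₀ = 0.52×0 + 0.28×9 + 0.14×4 + 0.09×18 + 0.06×6 = 5.0600
Highest R₀: strategy B with 5.0600.

5.06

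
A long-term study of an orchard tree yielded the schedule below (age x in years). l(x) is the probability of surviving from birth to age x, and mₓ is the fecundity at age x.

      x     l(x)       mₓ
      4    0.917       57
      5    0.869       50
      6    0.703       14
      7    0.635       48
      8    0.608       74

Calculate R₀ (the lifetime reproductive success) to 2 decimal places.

181.03

R₀ = Σ l(x) mₓ:
  age 4: 0.917 × 57 = 52.2690
  age 5: 0.869 × 50 = 43.4500
  age 6: 0.703 × 14 = 9.8420
  age 7: 0.635 × 48 = 30.4800
  age 8: 0.608 × 74 = 44.9920
R₀ = 52.2690 + 43.4500 + 9.8420 + 30.4800 + 44.9920 = 181.0330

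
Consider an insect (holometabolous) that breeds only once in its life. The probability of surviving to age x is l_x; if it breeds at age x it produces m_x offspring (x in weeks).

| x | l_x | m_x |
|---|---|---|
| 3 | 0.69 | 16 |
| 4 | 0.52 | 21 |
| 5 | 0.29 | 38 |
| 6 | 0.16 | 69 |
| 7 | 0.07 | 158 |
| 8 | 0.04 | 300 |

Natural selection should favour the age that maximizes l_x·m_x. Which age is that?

8

Expected offspring if breeding at age x = l_x × m_x:
  age 3: 0.69 × 16 = 11.040
  age 4: 0.52 × 21 = 10.920
  age 5: 0.29 × 38 = 11.020
  age 6: 0.16 × 69 = 11.040
  age 7: 0.07 × 158 = 11.060
  age 8: 0.04 × 300 = 12.000
Maximum at age 8 (12.000).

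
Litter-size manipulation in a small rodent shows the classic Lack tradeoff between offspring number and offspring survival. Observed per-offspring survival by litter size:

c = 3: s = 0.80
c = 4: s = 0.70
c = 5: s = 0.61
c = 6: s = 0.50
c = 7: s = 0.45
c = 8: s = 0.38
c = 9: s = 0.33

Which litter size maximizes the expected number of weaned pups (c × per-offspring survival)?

7

Expected weaned pups = c × s(c):
  c=3: 3 × 0.80 = 2.400
  c=4: 4 × 0.70 = 2.800
  c=5: 5 × 0.61 = 3.050
  c=6: 6 × 0.50 = 3.000
  c=7: 7 × 0.45 = 3.150
  c=8: 8 × 0.38 = 3.040
  c=9: 9 × 0.33 = 2.970
Maximum at c = 7 (3.150 weaned pups).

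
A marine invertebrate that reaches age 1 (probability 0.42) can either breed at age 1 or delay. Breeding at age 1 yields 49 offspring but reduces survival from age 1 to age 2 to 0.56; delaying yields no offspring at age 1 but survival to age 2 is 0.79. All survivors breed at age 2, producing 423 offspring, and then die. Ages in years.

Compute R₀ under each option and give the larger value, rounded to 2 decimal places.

140.35

breed at age 1: R₀ = 0.42 × (49 + 0.56 × 423) = 0.42 × 285.8800 = 120.0696
delay to age 2: R₀ = 0.42 × (0.79 × 423) = 0.42 × 334.1700 = 140.3514
Higher: delay to age 2 (140.3514).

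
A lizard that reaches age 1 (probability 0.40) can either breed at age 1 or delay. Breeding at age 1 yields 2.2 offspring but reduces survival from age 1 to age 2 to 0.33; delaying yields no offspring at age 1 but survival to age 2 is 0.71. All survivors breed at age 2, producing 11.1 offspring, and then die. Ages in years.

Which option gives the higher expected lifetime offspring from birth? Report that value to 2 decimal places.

breed at age 1: R₀ = 0.40 × (2.2 + 0.33 × 11.1) = 0.40 × 5.8630 = 2.3452
delay to age 2: R₀ = 0.40 × (0.71 × 11.1) = 0.40 × 7.8810 = 3.1524
Higher: delay to age 2 (3.1524).

3.15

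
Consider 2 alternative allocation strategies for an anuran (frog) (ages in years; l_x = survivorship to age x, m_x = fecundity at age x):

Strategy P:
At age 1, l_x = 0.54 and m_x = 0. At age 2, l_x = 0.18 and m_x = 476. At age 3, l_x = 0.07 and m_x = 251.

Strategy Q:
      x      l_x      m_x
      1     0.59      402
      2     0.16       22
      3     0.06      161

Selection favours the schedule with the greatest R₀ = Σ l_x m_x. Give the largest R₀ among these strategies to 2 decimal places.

Strategy P: R₀ = 0.54×0 + 0.18×476 + 0.07×251 = 103.2500
Strategy Q: R₀ = 0.59×402 + 0.16×22 + 0.06×161 = 250.3600
Highest R₀: strategy Q with 250.3600.

250.36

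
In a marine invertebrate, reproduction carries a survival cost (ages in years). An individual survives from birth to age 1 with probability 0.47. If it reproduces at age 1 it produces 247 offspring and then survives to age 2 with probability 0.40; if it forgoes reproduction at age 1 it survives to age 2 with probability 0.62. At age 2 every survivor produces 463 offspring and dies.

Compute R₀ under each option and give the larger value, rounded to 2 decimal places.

breed at age 1: R₀ = 0.47 × (247 + 0.40 × 463) = 0.47 × 432.2000 = 203.1340
delay to age 2: R₀ = 0.47 × (0.62 × 463) = 0.47 × 287.0600 = 134.9182
Higher: breed at age 1 (203.1340).

203.13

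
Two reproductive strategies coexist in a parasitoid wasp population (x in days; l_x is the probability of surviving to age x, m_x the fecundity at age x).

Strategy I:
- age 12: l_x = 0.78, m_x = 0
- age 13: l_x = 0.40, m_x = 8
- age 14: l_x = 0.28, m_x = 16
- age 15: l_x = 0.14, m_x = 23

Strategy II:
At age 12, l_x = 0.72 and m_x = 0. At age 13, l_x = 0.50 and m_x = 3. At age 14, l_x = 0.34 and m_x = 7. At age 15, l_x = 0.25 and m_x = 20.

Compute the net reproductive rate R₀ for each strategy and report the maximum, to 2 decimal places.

Strategy I: R₀ = 0.78×0 + 0.40×8 + 0.28×16 + 0.14×23 = 10.9000
Strategy II: R₀ = 0.72×0 + 0.50×3 + 0.34×7 + 0.25×20 = 8.8800
Highest R₀: strategy I with 10.9000.

10.90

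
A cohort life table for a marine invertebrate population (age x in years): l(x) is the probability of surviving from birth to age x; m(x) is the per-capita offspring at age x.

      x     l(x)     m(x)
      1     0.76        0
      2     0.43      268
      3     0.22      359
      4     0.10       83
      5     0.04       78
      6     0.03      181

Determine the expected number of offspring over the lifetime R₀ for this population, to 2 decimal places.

211.07

R₀ = Σ l(x) m(x):
  age 1: 0.76 × 0 = 0.0000
  age 2: 0.43 × 268 = 115.2400
  age 3: 0.22 × 359 = 78.9800
  age 4: 0.10 × 83 = 8.3000
  age 5: 0.04 × 78 = 3.1200
  age 6: 0.03 × 181 = 5.4300
R₀ = 0.0000 + 115.2400 + 78.9800 + 8.3000 + 3.1200 + 5.4300 = 211.0700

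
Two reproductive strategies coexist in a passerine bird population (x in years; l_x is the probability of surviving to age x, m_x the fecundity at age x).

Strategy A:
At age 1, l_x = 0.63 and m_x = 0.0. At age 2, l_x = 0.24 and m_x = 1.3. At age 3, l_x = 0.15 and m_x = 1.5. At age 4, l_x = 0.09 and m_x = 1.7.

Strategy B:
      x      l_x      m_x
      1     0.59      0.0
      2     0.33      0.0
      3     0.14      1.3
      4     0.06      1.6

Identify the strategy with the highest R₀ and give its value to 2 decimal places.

Strategy A: R₀ = 0.63×0.0 + 0.24×1.3 + 0.15×1.5 + 0.09×1.7 = 0.6900
Strategy B: R₀ = 0.59×0.0 + 0.33×0.0 + 0.14×1.3 + 0.06×1.6 = 0.2780
Highest R₀: strategy A with 0.6900.

0.69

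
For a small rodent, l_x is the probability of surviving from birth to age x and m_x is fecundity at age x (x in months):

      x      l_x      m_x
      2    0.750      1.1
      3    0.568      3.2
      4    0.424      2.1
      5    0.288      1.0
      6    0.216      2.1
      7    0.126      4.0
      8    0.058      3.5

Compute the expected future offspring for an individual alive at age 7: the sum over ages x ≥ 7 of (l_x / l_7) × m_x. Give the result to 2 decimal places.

5.61

l_7 = 0.126. Conditional survival from age 7 to x is l_x / l_7.
  x=7: (0.126/0.126) × 4.0 = 4.0000
  x=8: (0.058/0.126) × 3.5 = 1.6111
Sum = 4.0000 + 1.6111 = 5.6111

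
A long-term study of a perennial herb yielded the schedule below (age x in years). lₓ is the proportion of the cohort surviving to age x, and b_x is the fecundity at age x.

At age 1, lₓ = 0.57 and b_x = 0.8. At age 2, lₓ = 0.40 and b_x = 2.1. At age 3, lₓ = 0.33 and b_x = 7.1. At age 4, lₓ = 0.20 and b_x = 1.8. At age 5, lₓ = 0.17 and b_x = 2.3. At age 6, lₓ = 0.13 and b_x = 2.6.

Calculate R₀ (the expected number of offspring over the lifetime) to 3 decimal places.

R₀ = Σ lₓ b_x:
  age 1: 0.57 × 0.8 = 0.4560
  age 2: 0.40 × 2.1 = 0.8400
  age 3: 0.33 × 7.1 = 2.3430
  age 4: 0.20 × 1.8 = 0.3600
  age 5: 0.17 × 2.3 = 0.3910
  age 6: 0.13 × 2.6 = 0.3380
R₀ = 0.4560 + 0.8400 + 2.3430 + 0.3600 + 0.3910 + 0.3380 = 4.7280

4.728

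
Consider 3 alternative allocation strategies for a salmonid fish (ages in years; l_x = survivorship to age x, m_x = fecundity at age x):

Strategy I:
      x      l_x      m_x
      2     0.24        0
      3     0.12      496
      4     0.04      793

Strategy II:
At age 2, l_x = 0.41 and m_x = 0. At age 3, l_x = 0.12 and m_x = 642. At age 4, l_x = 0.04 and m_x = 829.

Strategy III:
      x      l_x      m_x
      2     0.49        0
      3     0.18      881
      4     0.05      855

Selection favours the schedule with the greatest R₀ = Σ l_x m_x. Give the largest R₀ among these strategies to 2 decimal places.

Strategy I: R₀ = 0.24×0 + 0.12×496 + 0.04×793 = 91.2400
Strategy II: R₀ = 0.41×0 + 0.12×642 + 0.04×829 = 110.2000
Strategy III: R₀ = 0.49×0 + 0.18×881 + 0.05×855 = 201.3300
Highest R₀: strategy III with 201.3300.

201.33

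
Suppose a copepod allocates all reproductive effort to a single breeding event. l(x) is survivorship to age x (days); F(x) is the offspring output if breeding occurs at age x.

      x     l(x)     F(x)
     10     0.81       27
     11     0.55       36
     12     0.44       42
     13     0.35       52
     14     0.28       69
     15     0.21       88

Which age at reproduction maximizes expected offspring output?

10

Expected offspring if breeding at age x = l(x) × F(x):
  age 10: 0.81 × 27 = 21.870
  age 11: 0.55 × 36 = 19.800
  age 12: 0.44 × 42 = 18.480
  age 13: 0.35 × 52 = 18.200
  age 14: 0.28 × 69 = 19.320
  age 15: 0.21 × 88 = 18.480
Maximum at age 10 (21.870).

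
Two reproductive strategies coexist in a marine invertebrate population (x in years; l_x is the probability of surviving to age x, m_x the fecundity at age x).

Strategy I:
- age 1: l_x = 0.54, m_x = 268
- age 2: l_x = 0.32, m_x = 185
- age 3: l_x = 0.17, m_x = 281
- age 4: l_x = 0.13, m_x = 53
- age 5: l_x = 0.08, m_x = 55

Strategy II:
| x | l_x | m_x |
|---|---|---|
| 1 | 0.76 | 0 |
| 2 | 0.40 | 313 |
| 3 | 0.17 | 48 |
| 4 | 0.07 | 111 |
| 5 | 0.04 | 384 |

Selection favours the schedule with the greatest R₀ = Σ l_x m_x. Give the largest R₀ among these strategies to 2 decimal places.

Strategy I: R₀ = 0.54×268 + 0.32×185 + 0.17×281 + 0.13×53 + 0.08×55 = 262.9800
Strategy II: R₀ = 0.76×0 + 0.40×313 + 0.17×48 + 0.07×111 + 0.04×384 = 156.4900
Highest R₀: strategy I with 262.9800.

262.98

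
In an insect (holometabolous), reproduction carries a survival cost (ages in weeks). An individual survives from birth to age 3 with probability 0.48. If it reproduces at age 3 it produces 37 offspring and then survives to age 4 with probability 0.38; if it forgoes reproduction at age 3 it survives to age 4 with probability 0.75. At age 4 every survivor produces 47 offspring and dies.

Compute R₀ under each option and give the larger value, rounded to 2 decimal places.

26.33

breed at age 3: R₀ = 0.48 × (37 + 0.38 × 47) = 0.48 × 54.8600 = 26.3328
delay to age 4: R₀ = 0.48 × (0.75 × 47) = 0.48 × 35.2500 = 16.9200
Higher: breed at age 3 (26.3328).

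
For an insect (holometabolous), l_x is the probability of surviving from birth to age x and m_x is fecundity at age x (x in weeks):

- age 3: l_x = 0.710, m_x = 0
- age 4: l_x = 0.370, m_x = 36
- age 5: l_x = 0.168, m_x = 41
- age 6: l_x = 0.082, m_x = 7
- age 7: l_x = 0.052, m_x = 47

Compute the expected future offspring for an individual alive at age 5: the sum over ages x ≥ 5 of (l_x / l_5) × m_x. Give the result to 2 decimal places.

l_5 = 0.168. Conditional survival from age 5 to x is l_x / l_5.
  x=5: (0.168/0.168) × 41 = 41.0000
  x=6: (0.082/0.168) × 7 = 3.4167
  x=7: (0.052/0.168) × 47 = 14.5476
Sum = 41.0000 + 3.4167 + 14.5476 = 58.9643

58.96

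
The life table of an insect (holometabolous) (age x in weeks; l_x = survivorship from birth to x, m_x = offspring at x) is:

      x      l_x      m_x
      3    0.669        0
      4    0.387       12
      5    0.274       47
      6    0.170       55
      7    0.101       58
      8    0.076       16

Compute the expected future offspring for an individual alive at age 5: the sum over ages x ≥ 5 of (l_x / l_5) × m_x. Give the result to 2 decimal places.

106.94

l_5 = 0.274. Conditional survival from age 5 to x is l_x / l_5.
  x=5: (0.274/0.274) × 47 = 47.0000
  x=6: (0.170/0.274) × 55 = 34.1241
  x=7: (0.101/0.274) × 58 = 21.3796
  x=8: (0.076/0.274) × 16 = 4.4380
Sum = 47.0000 + 34.1241 + 21.3796 + 4.4380 = 106.9416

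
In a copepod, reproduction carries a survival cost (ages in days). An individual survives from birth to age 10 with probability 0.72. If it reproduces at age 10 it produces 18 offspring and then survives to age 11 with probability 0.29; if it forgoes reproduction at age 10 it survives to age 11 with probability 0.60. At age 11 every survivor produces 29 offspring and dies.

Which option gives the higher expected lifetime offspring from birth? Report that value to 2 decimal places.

breed at age 10: R₀ = 0.72 × (18 + 0.29 × 29) = 0.72 × 26.4100 = 19.0152
delay to age 11: R₀ = 0.72 × (0.60 × 29) = 0.72 × 17.4000 = 12.5280
Higher: breed at age 10 (19.0152).

19.02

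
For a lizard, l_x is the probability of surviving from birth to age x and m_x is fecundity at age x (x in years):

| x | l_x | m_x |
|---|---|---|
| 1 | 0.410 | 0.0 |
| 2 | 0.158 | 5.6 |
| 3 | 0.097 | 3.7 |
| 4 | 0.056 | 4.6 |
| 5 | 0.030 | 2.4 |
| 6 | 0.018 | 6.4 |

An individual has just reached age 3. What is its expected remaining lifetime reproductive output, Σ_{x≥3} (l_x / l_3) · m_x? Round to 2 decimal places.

l_3 = 0.097. Conditional survival from age 3 to x is l_x / l_3.
  x=3: (0.097/0.097) × 3.7 = 3.7000
  x=4: (0.056/0.097) × 4.6 = 2.6557
  x=5: (0.030/0.097) × 2.4 = 0.7423
  x=6: (0.018/0.097) × 6.4 = 1.1876
Sum = 3.7000 + 2.6557 + 0.7423 + 1.1876 = 8.2856

8.29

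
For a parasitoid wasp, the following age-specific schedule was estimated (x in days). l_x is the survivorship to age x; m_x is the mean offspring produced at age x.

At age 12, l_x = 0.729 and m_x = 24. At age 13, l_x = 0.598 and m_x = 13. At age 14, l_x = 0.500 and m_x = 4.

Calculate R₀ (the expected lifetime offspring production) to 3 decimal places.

R₀ = Σ l_x m_x:
  age 12: 0.729 × 24 = 17.4960
  age 13: 0.598 × 13 = 7.7740
  age 14: 0.500 × 4 = 2.0000
R₀ = 17.4960 + 7.7740 + 2.0000 = 27.2700

27.270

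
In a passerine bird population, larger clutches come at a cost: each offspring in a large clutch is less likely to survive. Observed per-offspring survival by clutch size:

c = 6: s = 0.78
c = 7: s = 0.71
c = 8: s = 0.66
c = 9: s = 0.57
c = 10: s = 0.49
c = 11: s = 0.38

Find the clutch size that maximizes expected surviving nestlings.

Expected surviving nestlings = c × s(c):
  c=6: 6 × 0.78 = 4.680
  c=7: 7 × 0.71 = 4.970
  c=8: 8 × 0.66 = 5.280
  c=9: 9 × 0.57 = 5.130
  c=10: 10 × 0.49 = 4.900
  c=11: 11 × 0.38 = 4.180
Maximum at c = 8 (5.280 surviving nestlings).

8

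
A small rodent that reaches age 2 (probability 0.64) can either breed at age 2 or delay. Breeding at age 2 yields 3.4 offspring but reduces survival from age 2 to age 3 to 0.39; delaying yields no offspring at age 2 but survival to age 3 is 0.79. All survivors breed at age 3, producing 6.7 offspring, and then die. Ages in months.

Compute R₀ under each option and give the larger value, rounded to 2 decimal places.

3.85

breed at age 2: R₀ = 0.64 × (3.4 + 0.39 × 6.7) = 0.64 × 6.0130 = 3.8483
delay to age 3: R₀ = 0.64 × (0.79 × 6.7) = 0.64 × 5.2930 = 3.3875
Higher: breed at age 2 (3.8483).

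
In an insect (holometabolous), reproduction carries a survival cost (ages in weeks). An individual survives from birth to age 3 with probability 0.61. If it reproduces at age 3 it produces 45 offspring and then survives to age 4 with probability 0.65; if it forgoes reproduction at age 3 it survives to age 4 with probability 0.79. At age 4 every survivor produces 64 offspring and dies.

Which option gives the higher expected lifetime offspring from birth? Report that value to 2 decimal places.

52.83

breed at age 3: R₀ = 0.61 × (45 + 0.65 × 64) = 0.61 × 86.6000 = 52.8260
delay to age 4: R₀ = 0.61 × (0.79 × 64) = 0.61 × 50.5600 = 30.8416
Higher: breed at age 3 (52.8260).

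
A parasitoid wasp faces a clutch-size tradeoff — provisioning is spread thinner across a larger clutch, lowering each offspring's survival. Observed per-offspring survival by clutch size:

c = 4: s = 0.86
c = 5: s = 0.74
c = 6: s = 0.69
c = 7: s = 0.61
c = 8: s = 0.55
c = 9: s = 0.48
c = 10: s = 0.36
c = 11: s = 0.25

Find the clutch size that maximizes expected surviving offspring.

8

Expected surviving offspring = c × s(c):
  c=4: 4 × 0.86 = 3.440
  c=5: 5 × 0.74 = 3.700
  c=6: 6 × 0.69 = 4.140
  c=7: 7 × 0.61 = 4.270
  c=8: 8 × 0.55 = 4.400
  c=9: 9 × 0.48 = 4.320
  c=10: 10 × 0.36 = 3.600
  c=11: 11 × 0.25 = 2.750
Maximum at c = 8 (4.400 surviving offspring).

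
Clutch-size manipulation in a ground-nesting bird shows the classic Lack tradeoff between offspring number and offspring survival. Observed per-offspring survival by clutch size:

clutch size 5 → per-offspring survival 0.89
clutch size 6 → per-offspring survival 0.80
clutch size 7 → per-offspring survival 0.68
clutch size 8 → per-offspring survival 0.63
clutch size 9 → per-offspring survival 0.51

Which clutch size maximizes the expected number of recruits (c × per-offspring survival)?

Expected recruits = c × s(c):
  c=5: 5 × 0.89 = 4.450
  c=6: 6 × 0.80 = 4.800
  c=7: 7 × 0.68 = 4.760
  c=8: 8 × 0.63 = 5.040
  c=9: 9 × 0.51 = 4.590
Maximum at c = 8 (5.040 recruits).

8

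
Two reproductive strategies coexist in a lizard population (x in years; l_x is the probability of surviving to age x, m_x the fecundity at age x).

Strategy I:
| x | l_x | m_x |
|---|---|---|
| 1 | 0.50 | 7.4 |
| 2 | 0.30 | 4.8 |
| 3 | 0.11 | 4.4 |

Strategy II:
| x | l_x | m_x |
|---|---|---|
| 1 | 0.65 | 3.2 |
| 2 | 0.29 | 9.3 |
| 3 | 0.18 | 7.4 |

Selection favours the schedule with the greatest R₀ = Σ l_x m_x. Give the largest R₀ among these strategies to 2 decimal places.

Strategy I: R₀ = 0.50×7.4 + 0.30×4.8 + 0.11×4.4 = 5.6240
Strategy II: R₀ = 0.65×3.2 + 0.29×9.3 + 0.18×7.4 = 6.1090
Highest R₀: strategy II with 6.1090.

6.11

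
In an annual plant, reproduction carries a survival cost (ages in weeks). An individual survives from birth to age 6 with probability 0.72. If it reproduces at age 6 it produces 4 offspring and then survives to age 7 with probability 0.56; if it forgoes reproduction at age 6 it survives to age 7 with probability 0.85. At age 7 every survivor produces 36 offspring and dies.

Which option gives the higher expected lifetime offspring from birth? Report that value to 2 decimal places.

breed at age 6: R₀ = 0.72 × (4 + 0.56 × 36) = 0.72 × 24.1600 = 17.3952
delay to age 7: R₀ = 0.72 × (0.85 × 36) = 0.72 × 30.6000 = 22.0320
Higher: delay to age 7 (22.0320).

22.03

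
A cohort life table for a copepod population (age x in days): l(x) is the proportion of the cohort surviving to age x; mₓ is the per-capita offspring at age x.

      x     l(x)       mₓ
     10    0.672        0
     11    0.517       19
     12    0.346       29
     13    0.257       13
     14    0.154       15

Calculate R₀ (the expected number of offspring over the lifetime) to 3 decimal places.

R₀ = Σ l(x) mₓ:
  age 10: 0.672 × 0 = 0.0000
  age 11: 0.517 × 19 = 9.8230
  age 12: 0.346 × 29 = 10.0340
  age 13: 0.257 × 13 = 3.3410
  age 14: 0.154 × 15 = 2.3100
R₀ = 0.0000 + 9.8230 + 10.0340 + 3.3410 + 2.3100 = 25.5080

25.508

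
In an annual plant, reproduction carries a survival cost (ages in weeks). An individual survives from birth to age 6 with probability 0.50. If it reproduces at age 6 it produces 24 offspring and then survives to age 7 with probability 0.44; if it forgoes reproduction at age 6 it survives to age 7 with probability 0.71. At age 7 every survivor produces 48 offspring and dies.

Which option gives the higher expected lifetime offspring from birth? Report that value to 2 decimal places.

breed at age 6: R₀ = 0.50 × (24 + 0.44 × 48) = 0.50 × 45.1200 = 22.5600
delay to age 7: R₀ = 0.50 × (0.71 × 48) = 0.50 × 34.0800 = 17.0400
Higher: breed at age 6 (22.5600).

22.56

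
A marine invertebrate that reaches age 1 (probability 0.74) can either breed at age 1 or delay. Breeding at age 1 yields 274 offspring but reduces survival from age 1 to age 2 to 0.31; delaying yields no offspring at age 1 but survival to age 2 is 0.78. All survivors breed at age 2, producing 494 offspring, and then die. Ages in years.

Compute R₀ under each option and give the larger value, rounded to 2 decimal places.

breed at age 1: R₀ = 0.74 × (274 + 0.31 × 494) = 0.74 × 427.1400 = 316.0836
delay to age 2: R₀ = 0.74 × (0.78 × 494) = 0.74 × 385.3200 = 285.1368
Higher: breed at age 1 (316.0836).

316.08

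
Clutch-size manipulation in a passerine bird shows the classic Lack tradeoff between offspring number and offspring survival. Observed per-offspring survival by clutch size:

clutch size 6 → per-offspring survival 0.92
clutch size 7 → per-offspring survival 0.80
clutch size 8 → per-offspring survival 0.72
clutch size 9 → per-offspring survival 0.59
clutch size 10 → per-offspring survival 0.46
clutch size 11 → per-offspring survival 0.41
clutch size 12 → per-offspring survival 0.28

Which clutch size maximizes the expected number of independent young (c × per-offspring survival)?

8

Expected independent young = c × s(c):
  c=6: 6 × 0.92 = 5.520
  c=7: 7 × 0.80 = 5.600
  c=8: 8 × 0.72 = 5.760
  c=9: 9 × 0.59 = 5.310
  c=10: 10 × 0.46 = 4.600
  c=11: 11 × 0.41 = 4.510
  c=12: 12 × 0.28 = 3.360
Maximum at c = 8 (5.760 independent young).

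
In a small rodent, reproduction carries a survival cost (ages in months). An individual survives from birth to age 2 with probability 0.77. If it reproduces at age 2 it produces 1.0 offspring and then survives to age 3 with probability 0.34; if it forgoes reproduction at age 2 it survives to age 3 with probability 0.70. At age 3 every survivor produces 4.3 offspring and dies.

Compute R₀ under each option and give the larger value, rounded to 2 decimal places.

2.32

breed at age 2: R₀ = 0.77 × (1.0 + 0.34 × 4.3) = 0.77 × 2.4620 = 1.8957
delay to age 3: R₀ = 0.77 × (0.70 × 4.3) = 0.77 × 3.0100 = 2.3177
Higher: delay to age 3 (2.3177).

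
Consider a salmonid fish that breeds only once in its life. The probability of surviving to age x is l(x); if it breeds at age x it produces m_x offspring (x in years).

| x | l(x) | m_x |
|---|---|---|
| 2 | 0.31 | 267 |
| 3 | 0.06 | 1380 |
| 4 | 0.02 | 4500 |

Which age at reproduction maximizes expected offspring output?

4

Expected offspring if breeding at age x = l(x) × m_x:
  age 2: 0.31 × 267 = 82.770
  age 3: 0.06 × 1380 = 82.800
  age 4: 0.02 × 4500 = 90.000
Maximum at age 4 (90.000).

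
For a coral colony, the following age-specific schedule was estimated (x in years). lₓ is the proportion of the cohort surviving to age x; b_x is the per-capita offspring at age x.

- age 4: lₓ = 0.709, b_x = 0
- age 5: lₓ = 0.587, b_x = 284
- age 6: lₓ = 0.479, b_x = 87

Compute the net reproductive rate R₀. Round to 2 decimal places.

R₀ = Σ lₓ b_x:
  age 4: 0.709 × 0 = 0.0000
  age 5: 0.587 × 284 = 166.7080
  age 6: 0.479 × 87 = 41.6730
R₀ = 0.0000 + 166.7080 + 41.6730 = 208.3810

208.38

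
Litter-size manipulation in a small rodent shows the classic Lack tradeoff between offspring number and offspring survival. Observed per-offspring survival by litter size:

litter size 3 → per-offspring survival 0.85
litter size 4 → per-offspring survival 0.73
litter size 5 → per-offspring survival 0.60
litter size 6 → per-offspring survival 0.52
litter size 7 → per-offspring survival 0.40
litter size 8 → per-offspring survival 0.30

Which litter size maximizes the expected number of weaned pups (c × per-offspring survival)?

Expected weaned pups = c × s(c):
  c=3: 3 × 0.85 = 2.550
  c=4: 4 × 0.73 = 2.920
  c=5: 5 × 0.60 = 3.000
  c=6: 6 × 0.52 = 3.120
  c=7: 7 × 0.40 = 2.800
  c=8: 8 × 0.30 = 2.400
Maximum at c = 6 (3.120 weaned pups).

6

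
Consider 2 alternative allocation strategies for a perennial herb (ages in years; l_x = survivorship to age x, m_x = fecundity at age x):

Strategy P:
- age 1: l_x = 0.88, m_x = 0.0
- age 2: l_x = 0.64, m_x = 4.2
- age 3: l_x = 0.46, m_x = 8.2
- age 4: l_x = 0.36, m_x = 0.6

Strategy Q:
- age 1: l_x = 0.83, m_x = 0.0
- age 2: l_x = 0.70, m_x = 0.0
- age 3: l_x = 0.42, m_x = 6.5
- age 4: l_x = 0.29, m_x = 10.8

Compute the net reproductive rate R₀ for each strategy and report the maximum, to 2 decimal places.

Strategy P: R₀ = 0.88×0.0 + 0.64×4.2 + 0.46×8.2 + 0.36×0.6 = 6.6760
Strategy Q: R₀ = 0.83×0.0 + 0.70×0.0 + 0.42×6.5 + 0.29×10.8 = 5.8620
Highest R₀: strategy P with 6.6760.

6.68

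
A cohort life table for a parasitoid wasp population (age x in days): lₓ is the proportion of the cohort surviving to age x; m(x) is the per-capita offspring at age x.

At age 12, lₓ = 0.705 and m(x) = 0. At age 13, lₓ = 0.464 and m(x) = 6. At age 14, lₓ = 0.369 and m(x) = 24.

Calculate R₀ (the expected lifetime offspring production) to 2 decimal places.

11.64

R₀ = Σ lₓ m(x):
  age 12: 0.705 × 0 = 0.0000
  age 13: 0.464 × 6 = 2.7840
  age 14: 0.369 × 24 = 8.8560
R₀ = 0.0000 + 2.7840 + 8.8560 = 11.6400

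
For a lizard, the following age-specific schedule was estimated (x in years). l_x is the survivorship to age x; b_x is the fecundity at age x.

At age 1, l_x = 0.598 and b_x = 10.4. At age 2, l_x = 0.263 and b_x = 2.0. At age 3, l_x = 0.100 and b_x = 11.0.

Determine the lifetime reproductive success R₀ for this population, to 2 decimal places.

R₀ = Σ l_x b_x:
  age 1: 0.598 × 10.4 = 6.2192
  age 2: 0.263 × 2.0 = 0.5260
  age 3: 0.100 × 11.0 = 1.1000
R₀ = 6.2192 + 0.5260 + 1.1000 = 7.8452

7.85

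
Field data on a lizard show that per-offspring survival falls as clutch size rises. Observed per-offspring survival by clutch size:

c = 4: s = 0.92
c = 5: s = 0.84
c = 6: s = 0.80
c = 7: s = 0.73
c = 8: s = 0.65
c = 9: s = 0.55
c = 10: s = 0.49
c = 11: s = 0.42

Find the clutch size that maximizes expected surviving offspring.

8

Expected surviving offspring = c × s(c):
  c=4: 4 × 0.92 = 3.680
  c=5: 5 × 0.84 = 4.200
  c=6: 6 × 0.80 = 4.800
  c=7: 7 × 0.73 = 5.110
  c=8: 8 × 0.65 = 5.200
  c=9: 9 × 0.55 = 4.950
  c=10: 10 × 0.49 = 4.900
  c=11: 11 × 0.42 = 4.620
Maximum at c = 8 (5.200 surviving offspring).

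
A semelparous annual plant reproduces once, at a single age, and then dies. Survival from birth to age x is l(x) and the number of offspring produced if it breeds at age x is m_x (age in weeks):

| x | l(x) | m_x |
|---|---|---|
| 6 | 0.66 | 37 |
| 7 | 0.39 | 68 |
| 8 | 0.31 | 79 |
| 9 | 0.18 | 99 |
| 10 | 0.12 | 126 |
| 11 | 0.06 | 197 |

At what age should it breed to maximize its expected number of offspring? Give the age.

7

Expected offspring if breeding at age x = l(x) × m_x:
  age 6: 0.66 × 37 = 24.420
  age 7: 0.39 × 68 = 26.520
  age 8: 0.31 × 79 = 24.490
  age 9: 0.18 × 99 = 17.820
  age 10: 0.12 × 126 = 15.120
  age 11: 0.06 × 197 = 11.820
Maximum at age 7 (26.520).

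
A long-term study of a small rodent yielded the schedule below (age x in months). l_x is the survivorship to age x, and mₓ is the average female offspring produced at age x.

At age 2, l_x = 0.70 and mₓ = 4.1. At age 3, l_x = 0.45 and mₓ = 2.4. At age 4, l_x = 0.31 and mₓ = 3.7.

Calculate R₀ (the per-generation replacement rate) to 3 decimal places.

R₀ = Σ l_x mₓ:
  age 2: 0.70 × 4.1 = 2.8700
  age 3: 0.45 × 2.4 = 1.0800
  age 4: 0.31 × 3.7 = 1.1470
R₀ = 2.8700 + 1.0800 + 1.1470 = 5.0970

5.097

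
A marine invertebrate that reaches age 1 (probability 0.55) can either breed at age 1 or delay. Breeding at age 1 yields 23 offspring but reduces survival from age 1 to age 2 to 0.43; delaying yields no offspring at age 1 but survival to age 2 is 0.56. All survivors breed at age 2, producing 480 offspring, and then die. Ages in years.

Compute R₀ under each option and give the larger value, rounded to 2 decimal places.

breed at age 1: R₀ = 0.55 × (23 + 0.43 × 480) = 0.55 × 229.4000 = 126.1700
delay to age 2: R₀ = 0.55 × (0.56 × 480) = 0.55 × 268.8000 = 147.8400
Higher: delay to age 2 (147.8400).

147.84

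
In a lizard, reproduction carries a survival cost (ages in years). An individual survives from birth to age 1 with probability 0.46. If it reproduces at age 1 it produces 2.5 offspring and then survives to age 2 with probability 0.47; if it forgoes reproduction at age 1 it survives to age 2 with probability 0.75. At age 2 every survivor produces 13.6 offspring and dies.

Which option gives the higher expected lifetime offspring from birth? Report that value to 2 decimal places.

4.69

breed at age 1: R₀ = 0.46 × (2.5 + 0.47 × 13.6) = 0.46 × 8.8920 = 4.0903
delay to age 2: R₀ = 0.46 × (0.75 × 13.6) = 0.46 × 10.2000 = 4.6920
Higher: delay to age 2 (4.6920).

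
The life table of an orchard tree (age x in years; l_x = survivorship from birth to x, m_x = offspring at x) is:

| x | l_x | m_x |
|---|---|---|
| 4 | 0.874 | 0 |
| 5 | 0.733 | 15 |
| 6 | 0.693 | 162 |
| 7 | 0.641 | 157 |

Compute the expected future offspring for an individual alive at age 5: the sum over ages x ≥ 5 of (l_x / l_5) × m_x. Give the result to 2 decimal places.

l_5 = 0.733. Conditional survival from age 5 to x is l_x / l_5.
  x=5: (0.733/0.733) × 15 = 15.0000
  x=6: (0.693/0.733) × 162 = 153.1596
  x=7: (0.641/0.733) × 157 = 137.2947
Sum = 15.0000 + 153.1596 + 137.2947 = 305.4543

305.45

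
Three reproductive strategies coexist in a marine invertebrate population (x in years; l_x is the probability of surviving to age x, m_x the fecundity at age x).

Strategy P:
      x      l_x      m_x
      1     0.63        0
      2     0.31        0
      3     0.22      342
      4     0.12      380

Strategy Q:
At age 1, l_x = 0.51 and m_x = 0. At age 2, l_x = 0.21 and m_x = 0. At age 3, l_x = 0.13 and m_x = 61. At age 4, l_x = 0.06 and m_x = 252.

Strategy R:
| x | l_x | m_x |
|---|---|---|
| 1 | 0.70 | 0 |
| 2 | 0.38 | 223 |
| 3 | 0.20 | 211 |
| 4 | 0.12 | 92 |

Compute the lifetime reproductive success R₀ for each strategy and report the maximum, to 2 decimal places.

Strategy P: R₀ = 0.63×0 + 0.31×0 + 0.22×342 + 0.12×380 = 120.8400
Strategy Q: R₀ = 0.51×0 + 0.21×0 + 0.13×61 + 0.06×252 = 23.0500
Strategy R: R₀ = 0.70×0 + 0.38×223 + 0.20×211 + 0.12×92 = 137.9800
Highest R₀: strategy R with 137.9800.

137.98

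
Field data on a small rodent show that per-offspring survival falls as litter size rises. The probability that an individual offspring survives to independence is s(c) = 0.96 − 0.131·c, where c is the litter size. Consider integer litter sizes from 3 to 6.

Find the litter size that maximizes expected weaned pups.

Expected weaned pups = c × s(c):
  c=3: 3 × 0.567 = 1.701
  c=4: 4 × 0.436 = 1.744
  c=5: 5 × 0.305 = 1.525
  c=6: 6 × 0.174 = 1.044
Maximum at c = 4 (1.744 weaned pups).

4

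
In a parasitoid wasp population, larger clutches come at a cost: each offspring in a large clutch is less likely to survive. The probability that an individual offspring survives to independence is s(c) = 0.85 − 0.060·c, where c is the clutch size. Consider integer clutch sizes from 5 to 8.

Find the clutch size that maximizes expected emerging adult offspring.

Expected emerging adult offspring = c × s(c):
  c=5: 5 × 0.550 = 2.750
  c=6: 6 × 0.490 = 2.940
  c=7: 7 × 0.430 = 3.010
  c=8: 8 × 0.370 = 2.960
Maximum at c = 7 (3.010 emerging adult offspring).

7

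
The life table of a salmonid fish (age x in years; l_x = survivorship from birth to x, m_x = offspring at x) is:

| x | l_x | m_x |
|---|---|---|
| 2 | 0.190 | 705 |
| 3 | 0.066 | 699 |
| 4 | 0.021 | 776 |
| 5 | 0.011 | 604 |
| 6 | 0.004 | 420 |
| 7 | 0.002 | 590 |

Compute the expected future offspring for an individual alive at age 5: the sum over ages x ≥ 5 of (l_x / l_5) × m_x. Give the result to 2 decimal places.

l_5 = 0.011. Conditional survival from age 5 to x is l_x / l_5.
  x=5: (0.011/0.011) × 604 = 604.0000
  x=6: (0.004/0.011) × 420 = 152.7273
  x=7: (0.002/0.011) × 590 = 107.2727
Sum = 604.0000 + 152.7273 + 107.2727 = 864.0000

864.00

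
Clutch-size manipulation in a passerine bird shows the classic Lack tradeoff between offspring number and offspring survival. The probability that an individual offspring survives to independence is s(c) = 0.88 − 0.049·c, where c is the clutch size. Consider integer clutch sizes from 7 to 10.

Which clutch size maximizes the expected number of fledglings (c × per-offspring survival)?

9

Expected fledglings = c × s(c):
  c=7: 7 × 0.537 = 3.759
  c=8: 8 × 0.488 = 3.904
  c=9: 9 × 0.439 = 3.951
  c=10: 10 × 0.390 = 3.900
Maximum at c = 9 (3.951 fledglings).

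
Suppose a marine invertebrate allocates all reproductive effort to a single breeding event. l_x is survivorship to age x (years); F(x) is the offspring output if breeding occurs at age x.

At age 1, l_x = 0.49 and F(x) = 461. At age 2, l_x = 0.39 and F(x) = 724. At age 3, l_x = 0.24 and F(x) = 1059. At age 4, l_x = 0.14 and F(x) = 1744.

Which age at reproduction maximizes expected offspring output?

2

Expected offspring if breeding at age x = l_x × F(x):
  age 1: 0.49 × 461 = 225.890
  age 2: 0.39 × 724 = 282.360
  age 3: 0.24 × 1059 = 254.160
  age 4: 0.14 × 1744 = 244.160
Maximum at age 2 (282.360).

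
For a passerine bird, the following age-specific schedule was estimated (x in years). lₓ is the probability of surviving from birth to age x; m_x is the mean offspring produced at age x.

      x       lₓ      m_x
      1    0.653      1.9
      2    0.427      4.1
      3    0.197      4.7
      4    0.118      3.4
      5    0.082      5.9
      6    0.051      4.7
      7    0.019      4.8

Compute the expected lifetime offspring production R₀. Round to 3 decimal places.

5.133

R₀ = Σ lₓ m_x:
  age 1: 0.653 × 1.9 = 1.2407
  age 2: 0.427 × 4.1 = 1.7507
  age 3: 0.197 × 4.7 = 0.9259
  age 4: 0.118 × 3.4 = 0.4012
  age 5: 0.082 × 5.9 = 0.4838
  age 6: 0.051 × 4.7 = 0.2397
  age 7: 0.019 × 4.8 = 0.0912
R₀ = 1.2407 + 1.7507 + 0.9259 + 0.4012 + 0.4838 + 0.2397 + 0.0912 = 5.1332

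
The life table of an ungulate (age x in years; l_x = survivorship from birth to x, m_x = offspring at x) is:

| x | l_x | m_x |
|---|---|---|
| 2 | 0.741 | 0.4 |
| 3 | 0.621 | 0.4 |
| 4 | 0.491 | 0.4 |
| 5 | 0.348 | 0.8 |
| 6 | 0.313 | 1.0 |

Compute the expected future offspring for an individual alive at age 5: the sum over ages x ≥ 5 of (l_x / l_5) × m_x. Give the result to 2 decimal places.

1.70

l_5 = 0.348. Conditional survival from age 5 to x is l_x / l_5.
  x=5: (0.348/0.348) × 0.8 = 0.8000
  x=6: (0.313/0.348) × 1.0 = 0.8994
Sum = 0.8000 + 0.8994 = 1.6994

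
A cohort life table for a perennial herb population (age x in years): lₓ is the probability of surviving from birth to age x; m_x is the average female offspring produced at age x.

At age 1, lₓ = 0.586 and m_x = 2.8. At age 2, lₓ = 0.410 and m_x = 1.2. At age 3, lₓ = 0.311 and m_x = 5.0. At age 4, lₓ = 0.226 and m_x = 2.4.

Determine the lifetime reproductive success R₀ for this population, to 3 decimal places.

4.230

R₀ = Σ lₓ m_x:
  age 1: 0.586 × 2.8 = 1.6408
  age 2: 0.410 × 1.2 = 0.4920
  age 3: 0.311 × 5.0 = 1.5550
  age 4: 0.226 × 2.4 = 0.5424
R₀ = 1.6408 + 0.4920 + 1.5550 + 0.5424 = 4.2302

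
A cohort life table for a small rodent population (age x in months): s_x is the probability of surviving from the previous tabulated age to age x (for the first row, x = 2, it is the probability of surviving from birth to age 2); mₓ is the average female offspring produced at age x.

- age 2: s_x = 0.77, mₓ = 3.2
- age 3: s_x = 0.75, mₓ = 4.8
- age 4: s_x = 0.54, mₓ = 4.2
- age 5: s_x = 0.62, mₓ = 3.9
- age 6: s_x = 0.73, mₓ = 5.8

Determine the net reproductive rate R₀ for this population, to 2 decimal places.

8.12

Survivorship from birth: l_x = s_2·s_3·…·s_x.
  l_2 = 0.77000
  l_3 = 0.57750
  l_4 = 0.31185
  l_5 = 0.19335
  l_6 = 0.14114
R₀ = Σ l_x mₓ:
  age 2: 0.77000 × 3.2 = 2.4640
  age 3: 0.57750 × 4.8 = 2.7720
  age 4: 0.31185 × 4.2 = 1.3098
  age 5: 0.19335 × 3.9 = 0.7541
  age 6: 0.14114 × 5.8 = 0.8186
R₀ = 2.4640 + 2.7720 + 1.3098 + 0.7541 + 0.8186 = 8.1184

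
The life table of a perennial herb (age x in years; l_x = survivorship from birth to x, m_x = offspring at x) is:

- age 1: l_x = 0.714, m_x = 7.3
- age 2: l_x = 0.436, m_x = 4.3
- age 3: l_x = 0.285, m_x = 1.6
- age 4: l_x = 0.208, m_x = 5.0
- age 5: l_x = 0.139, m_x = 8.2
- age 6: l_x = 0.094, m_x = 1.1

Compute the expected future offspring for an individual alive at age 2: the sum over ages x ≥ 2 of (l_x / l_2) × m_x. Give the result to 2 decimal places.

l_2 = 0.436. Conditional survival from age 2 to x is l_x / l_2.
  x=2: (0.436/0.436) × 4.3 = 4.3000
  x=3: (0.285/0.436) × 1.6 = 1.0459
  x=4: (0.208/0.436) × 5.0 = 2.3853
  x=5: (0.139/0.436) × 8.2 = 2.6142
  x=6: (0.094/0.436) × 1.1 = 0.2372
Sum = 4.3000 + 1.0459 + 2.3853 + 2.6142 + 0.2372 = 10.5826

10.58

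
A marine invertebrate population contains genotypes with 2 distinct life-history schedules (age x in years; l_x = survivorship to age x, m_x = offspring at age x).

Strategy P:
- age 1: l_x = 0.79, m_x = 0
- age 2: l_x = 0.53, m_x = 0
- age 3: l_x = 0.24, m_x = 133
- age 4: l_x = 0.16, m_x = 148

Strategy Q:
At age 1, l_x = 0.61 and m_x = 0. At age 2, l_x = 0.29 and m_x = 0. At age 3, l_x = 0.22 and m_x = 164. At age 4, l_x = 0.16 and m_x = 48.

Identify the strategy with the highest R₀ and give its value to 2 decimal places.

55.60

Strategy P: R₀ = 0.79×0 + 0.53×0 + 0.24×133 + 0.16×148 = 55.6000
Strategy Q: R₀ = 0.61×0 + 0.29×0 + 0.22×164 + 0.16×48 = 43.7600
Highest R₀: strategy P with 55.6000.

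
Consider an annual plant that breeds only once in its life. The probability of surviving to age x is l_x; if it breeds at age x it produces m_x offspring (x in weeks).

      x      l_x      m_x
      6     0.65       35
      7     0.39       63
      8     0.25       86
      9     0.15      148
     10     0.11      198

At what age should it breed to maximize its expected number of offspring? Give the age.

7

Expected offspring if breeding at age x = l_x × m_x:
  age 6: 0.65 × 35 = 22.750
  age 7: 0.39 × 63 = 24.570
  age 8: 0.25 × 86 = 21.500
  age 9: 0.15 × 148 = 22.200
  age 10: 0.11 × 198 = 21.780
Maximum at age 7 (24.570).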